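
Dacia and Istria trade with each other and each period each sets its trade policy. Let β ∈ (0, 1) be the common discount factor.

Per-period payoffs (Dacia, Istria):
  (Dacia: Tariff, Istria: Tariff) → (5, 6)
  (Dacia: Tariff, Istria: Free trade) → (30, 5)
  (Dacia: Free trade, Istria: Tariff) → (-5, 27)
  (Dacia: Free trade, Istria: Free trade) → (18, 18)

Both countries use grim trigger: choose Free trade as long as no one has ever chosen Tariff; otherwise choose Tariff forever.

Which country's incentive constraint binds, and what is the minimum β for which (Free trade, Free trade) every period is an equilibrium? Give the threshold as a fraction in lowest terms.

Dacia; β ≥ 12/25

For Dacia: deviation gain 30−18 = 12, per-period punishment loss 18−5 = 13. IC gives β ≥ 12/25.
For Istria: gain 9, loss 12 per period, so β ≥ 9/21 = 3/7.
The tighter constraint is Dacia's, so cooperation needs β ≥ 12/25.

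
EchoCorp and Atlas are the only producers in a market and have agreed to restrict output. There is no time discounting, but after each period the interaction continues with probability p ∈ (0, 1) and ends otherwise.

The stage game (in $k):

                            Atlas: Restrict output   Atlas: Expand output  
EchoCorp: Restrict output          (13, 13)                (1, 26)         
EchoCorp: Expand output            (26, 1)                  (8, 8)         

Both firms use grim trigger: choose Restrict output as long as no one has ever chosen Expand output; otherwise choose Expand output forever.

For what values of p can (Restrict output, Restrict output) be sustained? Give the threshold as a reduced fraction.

Expected cooperation value is 13 + p·13 + p²·13 + … = 13/(1−p); deviation gives 26 + p·8/(1−p).
13 ≥ 26(1−p) + 8p ⇒ 18p ≥ 13 ⇒ p ≥ 13/18.

13/18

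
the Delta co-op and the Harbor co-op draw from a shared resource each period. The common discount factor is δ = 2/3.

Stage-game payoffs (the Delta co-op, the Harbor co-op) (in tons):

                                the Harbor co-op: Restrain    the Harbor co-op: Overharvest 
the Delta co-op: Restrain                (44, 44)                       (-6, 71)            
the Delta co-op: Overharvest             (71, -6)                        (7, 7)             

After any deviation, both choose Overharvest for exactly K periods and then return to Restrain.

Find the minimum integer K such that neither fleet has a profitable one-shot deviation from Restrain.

IC: δ(1−δ^K)/(1−δ) ≥ (71−44)/(44−7) = 27/37.
With δ = 2/3: need 1 − δ^K ≥ 27/37·(1−2/3)/(2/3), i.e. δ^K ≤ 0.6351.
Since (2/3)^1 = 0.6667 and (2/3)^2 = 0.4444, the smallest such K is 2.

2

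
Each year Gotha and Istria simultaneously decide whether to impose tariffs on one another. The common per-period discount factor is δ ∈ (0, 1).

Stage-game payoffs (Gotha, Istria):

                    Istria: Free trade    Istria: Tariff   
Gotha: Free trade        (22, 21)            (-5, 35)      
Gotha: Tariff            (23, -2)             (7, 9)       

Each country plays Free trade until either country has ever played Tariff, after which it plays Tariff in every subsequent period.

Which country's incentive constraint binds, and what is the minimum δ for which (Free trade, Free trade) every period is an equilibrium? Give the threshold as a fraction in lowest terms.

Gotha's threshold: (23−22)/(23−7) = 1/16.
Istria's threshold: (35−21)/(35−9) = 7/13.
1/16 < 7/13, so Istria binds and δ* = 7/13.

Istria; δ ≥ 7/13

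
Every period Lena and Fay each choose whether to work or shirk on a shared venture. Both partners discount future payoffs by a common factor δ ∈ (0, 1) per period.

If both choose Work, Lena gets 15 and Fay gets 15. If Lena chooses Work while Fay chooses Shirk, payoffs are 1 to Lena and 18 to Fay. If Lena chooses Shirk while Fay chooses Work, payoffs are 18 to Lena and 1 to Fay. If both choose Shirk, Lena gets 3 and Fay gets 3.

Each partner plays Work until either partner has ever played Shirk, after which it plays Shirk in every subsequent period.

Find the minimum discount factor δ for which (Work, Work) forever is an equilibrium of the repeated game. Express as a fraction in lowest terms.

15/(1−δ) ≥ 18 + 3δ/(1−δ)
15 ≥ 18 − 15δ
δ ≥ 3/15 = 1/5.

1/5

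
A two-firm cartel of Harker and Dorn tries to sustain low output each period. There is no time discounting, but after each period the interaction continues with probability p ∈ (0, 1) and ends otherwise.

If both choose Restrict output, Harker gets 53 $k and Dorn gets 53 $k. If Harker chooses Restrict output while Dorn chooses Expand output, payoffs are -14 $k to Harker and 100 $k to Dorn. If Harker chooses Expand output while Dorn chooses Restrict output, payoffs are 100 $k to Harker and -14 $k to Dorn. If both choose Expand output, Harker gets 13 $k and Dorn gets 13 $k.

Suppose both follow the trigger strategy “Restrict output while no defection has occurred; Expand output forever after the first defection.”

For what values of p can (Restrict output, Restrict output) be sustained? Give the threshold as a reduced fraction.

Expected cooperation value is 53 + p·53 + p²·53 + … = 53/(1−p); deviation gives 100 + p·13/(1−p).
53 ≥ 100(1−p) + 13p ⇒ 87p ≥ 47 ⇒ p ≥ 47/87.

47/87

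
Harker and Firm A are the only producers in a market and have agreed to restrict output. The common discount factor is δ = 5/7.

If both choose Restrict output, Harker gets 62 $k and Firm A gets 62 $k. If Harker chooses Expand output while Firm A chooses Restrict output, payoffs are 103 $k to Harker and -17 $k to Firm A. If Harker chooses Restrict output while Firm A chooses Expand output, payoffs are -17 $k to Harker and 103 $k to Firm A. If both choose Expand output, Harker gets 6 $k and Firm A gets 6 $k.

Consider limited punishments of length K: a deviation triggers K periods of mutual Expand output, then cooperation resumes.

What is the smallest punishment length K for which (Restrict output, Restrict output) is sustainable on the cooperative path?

2

No profitable deviation requires (62−6)(δ+…+δ^K) ≥ 103−62, i.e. δ+…+δ^K ≥ 41/56 ≈ 0.7321.
With δ = 5/7, the partial sums are K=1: 0.7143, K=2: 1.2245.
K = 2 is the first length at which the sum reaches 0.7321.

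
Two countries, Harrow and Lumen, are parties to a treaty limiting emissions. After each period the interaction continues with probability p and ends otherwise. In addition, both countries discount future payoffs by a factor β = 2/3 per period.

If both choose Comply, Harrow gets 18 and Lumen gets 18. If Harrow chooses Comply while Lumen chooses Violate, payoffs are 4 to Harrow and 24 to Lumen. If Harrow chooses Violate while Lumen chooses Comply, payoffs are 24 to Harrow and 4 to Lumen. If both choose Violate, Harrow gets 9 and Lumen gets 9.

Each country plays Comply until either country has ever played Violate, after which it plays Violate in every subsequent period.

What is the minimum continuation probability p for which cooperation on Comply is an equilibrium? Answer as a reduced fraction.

Expected continuation weight on next period's payoff is β·p = 2/3·p, which plays the role of the discount factor.
Cooperation requires 2/3·p ≥ (24−18)/(24−9) = 2/5, hence p ≥ 3/5.

3/5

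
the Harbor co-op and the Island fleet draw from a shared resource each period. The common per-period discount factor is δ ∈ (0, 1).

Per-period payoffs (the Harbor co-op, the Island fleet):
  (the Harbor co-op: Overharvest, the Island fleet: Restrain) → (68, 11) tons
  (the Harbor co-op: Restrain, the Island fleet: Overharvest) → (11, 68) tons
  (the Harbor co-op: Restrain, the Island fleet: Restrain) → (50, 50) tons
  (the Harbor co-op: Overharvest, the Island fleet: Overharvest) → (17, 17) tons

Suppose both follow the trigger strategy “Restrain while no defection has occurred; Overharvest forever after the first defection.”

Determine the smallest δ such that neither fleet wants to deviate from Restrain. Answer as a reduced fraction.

50/(1−δ) ≥ 68 + 17δ/(1−δ)
50 ≥ 68 − 51δ
δ ≥ 18/51 = 6/17.

6/17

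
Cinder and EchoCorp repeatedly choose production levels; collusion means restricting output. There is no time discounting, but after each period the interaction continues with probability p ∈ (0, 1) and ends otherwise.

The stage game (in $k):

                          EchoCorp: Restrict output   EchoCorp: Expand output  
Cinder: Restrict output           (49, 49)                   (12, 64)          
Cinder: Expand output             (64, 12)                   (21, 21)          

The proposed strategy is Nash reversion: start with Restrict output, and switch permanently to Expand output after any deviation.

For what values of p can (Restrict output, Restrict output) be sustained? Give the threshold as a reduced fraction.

Expected cooperation value is 49 + p·49 + p²·49 + … = 49/(1−p); deviation gives 64 + p·21/(1−p).
49 ≥ 64(1−p) + 21p ⇒ 43p ≥ 15 ⇒ p ≥ 15/43.

15/43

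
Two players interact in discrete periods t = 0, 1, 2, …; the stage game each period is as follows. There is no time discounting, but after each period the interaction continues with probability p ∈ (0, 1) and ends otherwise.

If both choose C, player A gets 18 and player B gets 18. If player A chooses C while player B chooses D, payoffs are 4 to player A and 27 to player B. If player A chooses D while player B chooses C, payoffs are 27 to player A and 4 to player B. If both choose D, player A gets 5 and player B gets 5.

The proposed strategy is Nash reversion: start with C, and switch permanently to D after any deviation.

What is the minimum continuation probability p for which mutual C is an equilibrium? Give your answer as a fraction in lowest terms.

With no time discounting, the continuation probability p plays the role of the discount factor.
Grim-trigger IC: 18/(1−p) ≥ 27 + 5p/(1−p) ⇒ p ≥ (27−18)/(27−5) = 9/22.

9/22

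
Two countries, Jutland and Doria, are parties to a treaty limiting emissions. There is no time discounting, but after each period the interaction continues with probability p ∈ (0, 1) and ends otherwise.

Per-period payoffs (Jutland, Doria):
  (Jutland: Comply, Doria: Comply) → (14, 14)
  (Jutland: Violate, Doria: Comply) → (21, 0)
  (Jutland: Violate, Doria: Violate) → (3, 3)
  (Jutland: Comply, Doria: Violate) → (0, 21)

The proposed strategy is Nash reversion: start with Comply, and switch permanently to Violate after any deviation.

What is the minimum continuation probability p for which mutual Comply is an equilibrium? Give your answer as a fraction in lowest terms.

With no time discounting, the continuation probability p plays the role of the discount factor.
Grim-trigger IC: 14/(1−p) ≥ 21 + 3p/(1−p) ⇒ p ≥ (21−14)/(21−3) = 7/18.

7/18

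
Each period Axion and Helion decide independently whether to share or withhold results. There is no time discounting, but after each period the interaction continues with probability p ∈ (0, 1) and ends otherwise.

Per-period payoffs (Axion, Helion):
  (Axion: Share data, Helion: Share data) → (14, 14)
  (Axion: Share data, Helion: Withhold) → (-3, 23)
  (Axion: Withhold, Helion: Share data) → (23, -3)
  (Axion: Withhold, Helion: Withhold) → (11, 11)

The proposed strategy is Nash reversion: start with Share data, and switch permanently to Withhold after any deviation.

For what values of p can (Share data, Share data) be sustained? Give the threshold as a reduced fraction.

Expected cooperation value is 14 + p·14 + p²·14 + … = 14/(1−p); deviation gives 23 + p·11/(1−p).
14 ≥ 23(1−p) + 11p ⇒ 12p ≥ 9 ⇒ p ≥ 9/12 = 3/4.

3/4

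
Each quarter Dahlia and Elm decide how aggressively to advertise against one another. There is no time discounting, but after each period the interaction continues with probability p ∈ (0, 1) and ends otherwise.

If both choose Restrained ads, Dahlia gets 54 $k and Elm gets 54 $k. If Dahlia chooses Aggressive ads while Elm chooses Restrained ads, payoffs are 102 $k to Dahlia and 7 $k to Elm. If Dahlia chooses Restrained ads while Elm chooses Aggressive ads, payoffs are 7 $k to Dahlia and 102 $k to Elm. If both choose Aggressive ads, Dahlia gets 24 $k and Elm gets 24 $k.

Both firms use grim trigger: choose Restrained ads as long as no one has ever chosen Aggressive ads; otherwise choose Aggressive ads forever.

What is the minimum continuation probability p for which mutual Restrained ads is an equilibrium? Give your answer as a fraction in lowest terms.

With no time discounting, the continuation probability p plays the role of the discount factor.
Grim-trigger IC: 54/(1−p) ≥ 102 + 24p/(1−p) ⇒ p ≥ (102−54)/(102−24) = 8/13.

8/13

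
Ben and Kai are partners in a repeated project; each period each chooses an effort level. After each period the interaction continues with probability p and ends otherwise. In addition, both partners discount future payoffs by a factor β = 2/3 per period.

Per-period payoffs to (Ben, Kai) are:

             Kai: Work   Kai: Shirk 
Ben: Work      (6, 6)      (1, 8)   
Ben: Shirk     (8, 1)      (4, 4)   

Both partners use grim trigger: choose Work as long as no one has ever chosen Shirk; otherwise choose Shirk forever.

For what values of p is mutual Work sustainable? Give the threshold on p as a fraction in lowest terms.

3/4

With continuation probability p and discount β, the effective per-period discount factor is βp.
Grim-trigger IC: βp ≥ (8−6)/(8−4) = 1/2.
So p ≥ (1/2)/(2/3) = 3/4.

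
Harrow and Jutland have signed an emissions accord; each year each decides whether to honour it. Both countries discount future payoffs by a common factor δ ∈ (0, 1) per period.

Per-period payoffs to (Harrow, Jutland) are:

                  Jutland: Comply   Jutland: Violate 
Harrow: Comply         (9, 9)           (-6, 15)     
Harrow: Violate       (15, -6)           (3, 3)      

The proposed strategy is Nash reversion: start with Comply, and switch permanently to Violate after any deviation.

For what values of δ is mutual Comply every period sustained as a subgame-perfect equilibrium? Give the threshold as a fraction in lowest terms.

One-period gain from deviating is 15 − 9 = 6. The loss is 9 − 3 = 6 in every subsequent period, with present value 6·δ/(1−δ).
Deviation is unprofitable when 6·δ/(1−δ) ≥ 6, i.e. δ/(1−δ) ≥ 1.
Equivalently δ ≥ 6/(6+6) = 1/2.

1/2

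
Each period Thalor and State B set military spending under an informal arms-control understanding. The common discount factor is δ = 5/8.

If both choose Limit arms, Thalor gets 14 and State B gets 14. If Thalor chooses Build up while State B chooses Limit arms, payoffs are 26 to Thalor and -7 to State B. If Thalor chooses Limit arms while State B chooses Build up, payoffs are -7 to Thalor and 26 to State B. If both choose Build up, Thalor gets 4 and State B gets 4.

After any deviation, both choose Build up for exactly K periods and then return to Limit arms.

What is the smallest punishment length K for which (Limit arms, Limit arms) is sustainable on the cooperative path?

Need Σ_{k=1}^{K} δ^k ≥ (26−14)/(14−4) = 1.2000 at δ = 5/8.
At K = 2 the sum is 1.0156 < 1.2000; at K = 3 it is 1.2598 ≥ 1.2000.
So the minimum punishment length is K = 3.

3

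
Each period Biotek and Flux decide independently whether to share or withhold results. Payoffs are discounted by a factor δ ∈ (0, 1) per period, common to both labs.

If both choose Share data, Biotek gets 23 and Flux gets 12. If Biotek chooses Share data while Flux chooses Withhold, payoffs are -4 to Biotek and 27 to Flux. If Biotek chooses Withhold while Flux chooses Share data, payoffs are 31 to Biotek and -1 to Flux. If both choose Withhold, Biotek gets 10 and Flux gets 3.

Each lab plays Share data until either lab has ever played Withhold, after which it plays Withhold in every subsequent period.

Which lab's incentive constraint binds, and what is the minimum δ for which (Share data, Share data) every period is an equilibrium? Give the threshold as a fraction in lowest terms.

Flux; δ ≥ 5/8

Biotek's threshold: (31−23)/(31−10) = 8/21.
Flux's threshold: (27−12)/(27−3) = 5/8.
8/21 < 5/8, so Flux binds and δ* = 5/8.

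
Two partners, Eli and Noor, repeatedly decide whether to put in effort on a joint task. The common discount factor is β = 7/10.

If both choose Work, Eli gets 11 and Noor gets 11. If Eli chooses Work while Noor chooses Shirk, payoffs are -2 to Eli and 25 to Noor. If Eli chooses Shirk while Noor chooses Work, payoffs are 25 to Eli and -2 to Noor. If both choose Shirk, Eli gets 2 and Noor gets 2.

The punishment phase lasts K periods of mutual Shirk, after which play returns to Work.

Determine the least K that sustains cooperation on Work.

4

IC: β(1−β^K)/(1−β) ≥ (25−11)/(11−2) = 14/9.
With β = 7/10: need 1 − β^K ≥ 14/9·(1−7/10)/(7/10), i.e. β^K ≤ 0.3333.
Since (7/10)^3 = 0.3430 and (7/10)^4 = 0.2401, the smallest such K is 4.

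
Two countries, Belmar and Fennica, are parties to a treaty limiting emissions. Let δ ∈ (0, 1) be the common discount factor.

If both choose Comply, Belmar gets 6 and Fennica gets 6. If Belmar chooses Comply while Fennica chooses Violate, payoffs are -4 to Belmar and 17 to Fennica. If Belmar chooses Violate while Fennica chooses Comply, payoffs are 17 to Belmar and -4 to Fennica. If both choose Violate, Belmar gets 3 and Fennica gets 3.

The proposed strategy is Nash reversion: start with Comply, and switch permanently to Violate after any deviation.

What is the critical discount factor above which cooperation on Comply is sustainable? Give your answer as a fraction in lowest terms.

11/14

One-period gain from deviating is 17 − 6 = 11. The loss is 6 − 3 = 3 in every subsequent period, with present value 3·δ/(1−δ).
Deviation is unprofitable when 3·δ/(1−δ) ≥ 11, i.e. δ/(1−δ) ≥ 11/3.
Equivalently δ ≥ 11/(11+3) = 11/14.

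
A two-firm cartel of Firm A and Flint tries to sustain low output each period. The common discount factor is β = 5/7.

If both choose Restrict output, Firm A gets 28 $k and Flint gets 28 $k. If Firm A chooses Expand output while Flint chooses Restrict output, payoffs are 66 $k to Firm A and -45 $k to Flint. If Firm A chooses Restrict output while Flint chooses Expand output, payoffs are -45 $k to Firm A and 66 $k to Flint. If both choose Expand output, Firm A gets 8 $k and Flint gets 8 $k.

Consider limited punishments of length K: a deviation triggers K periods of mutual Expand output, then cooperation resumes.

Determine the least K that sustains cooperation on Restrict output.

IC: β(1−β^K)/(1−β) ≥ (66−28)/(28−8) = 19/10.
With β = 5/7: need 1 − β^K ≥ 19/10·(1−5/7)/(5/7), i.e. β^K ≤ 0.2400.
Since (5/7)^4 = 0.2603 and (5/7)^5 = 0.1859, the smallest such K is 5.

5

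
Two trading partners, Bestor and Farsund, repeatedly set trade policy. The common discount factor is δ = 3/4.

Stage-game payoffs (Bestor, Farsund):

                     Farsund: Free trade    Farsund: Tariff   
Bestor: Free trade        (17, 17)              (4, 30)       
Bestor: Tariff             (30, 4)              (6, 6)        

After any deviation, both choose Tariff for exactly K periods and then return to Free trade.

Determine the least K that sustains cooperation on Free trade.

2

Need Σ_{k=1}^{K} δ^k ≥ (30−17)/(17−6) = 1.1818 at δ = 3/4.
At K = 1 the sum is 0.7500 < 1.1818; at K = 2 it is 1.3125 ≥ 1.1818.
So the minimum punishment length is K = 2.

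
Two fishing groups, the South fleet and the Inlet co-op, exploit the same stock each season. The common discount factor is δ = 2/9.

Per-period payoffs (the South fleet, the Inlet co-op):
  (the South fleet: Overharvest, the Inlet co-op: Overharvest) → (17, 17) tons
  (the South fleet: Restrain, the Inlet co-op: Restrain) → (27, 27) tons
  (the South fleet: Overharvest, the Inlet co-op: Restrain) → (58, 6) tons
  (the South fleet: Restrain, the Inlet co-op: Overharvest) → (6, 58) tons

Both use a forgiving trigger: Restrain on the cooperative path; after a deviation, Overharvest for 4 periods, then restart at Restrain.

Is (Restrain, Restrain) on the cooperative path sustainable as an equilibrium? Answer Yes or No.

IC: δ+…+δ^4 ≥ (58−27)/(27−17) = 31/10.
At δ = 2/9: partial sum = 0.2850 < 3.1000. Cooperation not sustainable.

No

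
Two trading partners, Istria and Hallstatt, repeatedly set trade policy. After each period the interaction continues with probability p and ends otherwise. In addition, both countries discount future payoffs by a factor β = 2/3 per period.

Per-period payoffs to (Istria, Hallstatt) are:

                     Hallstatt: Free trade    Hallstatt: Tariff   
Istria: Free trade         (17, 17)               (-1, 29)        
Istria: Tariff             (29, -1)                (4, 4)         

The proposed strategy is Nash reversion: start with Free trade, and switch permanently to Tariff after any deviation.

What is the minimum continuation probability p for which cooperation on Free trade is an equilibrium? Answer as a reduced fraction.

With continuation probability p and discount β, the effective per-period discount factor is βp.
Grim-trigger IC: βp ≥ (29−17)/(29−4) = 12/25.
So p ≥ (12/25)/(2/3) = 18/25.

18/25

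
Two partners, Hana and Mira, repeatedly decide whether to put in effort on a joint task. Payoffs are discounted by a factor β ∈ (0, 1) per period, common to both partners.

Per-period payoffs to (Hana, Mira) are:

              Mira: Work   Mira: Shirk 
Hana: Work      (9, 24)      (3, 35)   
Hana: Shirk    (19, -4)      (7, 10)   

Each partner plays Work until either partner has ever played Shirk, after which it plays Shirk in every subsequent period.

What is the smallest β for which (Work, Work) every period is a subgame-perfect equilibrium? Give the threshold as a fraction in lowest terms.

Hana: cooperation gives 9 each period; deviation gives 19 once then 7 forever.
  9/(1−β) ≥ 19 + 7β/(1−β) ⇒ β ≥ 10/12 = 5/6.
Mira: cooperation gives 24 each period; deviation gives 35 once then 10 forever.
  β ≥ 11/25.
Both must hold, so the binding constraint is Hana's: β ≥ 5/6.

5/6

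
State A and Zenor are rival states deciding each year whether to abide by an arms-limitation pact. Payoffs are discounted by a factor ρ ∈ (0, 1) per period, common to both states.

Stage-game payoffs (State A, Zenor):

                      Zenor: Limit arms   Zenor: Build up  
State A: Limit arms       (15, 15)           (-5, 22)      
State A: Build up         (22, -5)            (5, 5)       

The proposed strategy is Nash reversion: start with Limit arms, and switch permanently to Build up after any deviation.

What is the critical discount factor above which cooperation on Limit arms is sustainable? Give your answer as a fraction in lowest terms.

7/17

Cooperation forever yields 15 each period: 15/(1−ρ).
Deviating yields 22 once, then 5 forever: 22 + 5ρ/(1−ρ).
No profitable deviation requires 15/(1−ρ) ≥ 22 + 5ρ/(1−ρ).
Multiplying by (1−ρ): 15 ≥ 22(1−ρ) + 5ρ = 22 − 17ρ.
So 17ρ ≥ 7, i.e. ρ ≥ 7/17.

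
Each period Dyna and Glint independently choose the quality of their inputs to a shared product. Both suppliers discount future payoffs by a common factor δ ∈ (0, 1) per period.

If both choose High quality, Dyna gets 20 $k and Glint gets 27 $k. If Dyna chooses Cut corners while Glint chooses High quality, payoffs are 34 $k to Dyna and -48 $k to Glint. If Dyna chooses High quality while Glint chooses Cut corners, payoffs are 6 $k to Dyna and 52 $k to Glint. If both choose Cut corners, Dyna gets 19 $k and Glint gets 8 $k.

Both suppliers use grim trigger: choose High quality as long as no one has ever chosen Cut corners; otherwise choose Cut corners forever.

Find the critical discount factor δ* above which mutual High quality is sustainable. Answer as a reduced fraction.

Dyna's threshold: (34−20)/(34−19) = 14/15.
Glint's threshold: (52−27)/(52−8) = 25/44.
14/15 > 25/44, so Dyna binds and δ* = 14/15.

14/15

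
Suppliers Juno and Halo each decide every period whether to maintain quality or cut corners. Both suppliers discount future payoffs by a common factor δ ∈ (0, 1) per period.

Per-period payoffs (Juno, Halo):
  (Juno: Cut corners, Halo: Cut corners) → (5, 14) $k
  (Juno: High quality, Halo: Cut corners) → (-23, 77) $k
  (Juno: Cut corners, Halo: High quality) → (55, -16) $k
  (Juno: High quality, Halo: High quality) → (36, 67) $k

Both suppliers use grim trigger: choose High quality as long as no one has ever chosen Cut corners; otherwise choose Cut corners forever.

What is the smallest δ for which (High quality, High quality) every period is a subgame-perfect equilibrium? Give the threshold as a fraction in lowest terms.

19/50

Juno: cooperation gives 36 each period; deviation gives 55 once then 5 forever.
  36/(1−δ) ≥ 55 + 5δ/(1−δ) ⇒ δ ≥ 19/50.
Halo: cooperation gives 67 each period; deviation gives 77 once then 14 forever.
  δ ≥ 10/63.
Both must hold, so the binding constraint is Juno's: δ ≥ 19/50.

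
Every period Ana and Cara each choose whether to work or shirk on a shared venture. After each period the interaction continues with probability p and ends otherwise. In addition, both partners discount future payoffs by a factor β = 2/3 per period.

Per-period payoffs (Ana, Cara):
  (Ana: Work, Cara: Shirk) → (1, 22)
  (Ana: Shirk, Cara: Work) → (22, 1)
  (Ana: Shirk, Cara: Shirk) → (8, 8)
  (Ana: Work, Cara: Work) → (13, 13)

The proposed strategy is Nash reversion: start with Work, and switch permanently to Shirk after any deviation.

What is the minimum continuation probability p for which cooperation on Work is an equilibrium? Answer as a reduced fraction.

With continuation probability p and discount β, the effective per-period discount factor is βp.
Grim-trigger IC: βp ≥ (22−13)/(22−8) = 9/14.
So p ≥ (9/14)/(2/3) = 27/28.

27/28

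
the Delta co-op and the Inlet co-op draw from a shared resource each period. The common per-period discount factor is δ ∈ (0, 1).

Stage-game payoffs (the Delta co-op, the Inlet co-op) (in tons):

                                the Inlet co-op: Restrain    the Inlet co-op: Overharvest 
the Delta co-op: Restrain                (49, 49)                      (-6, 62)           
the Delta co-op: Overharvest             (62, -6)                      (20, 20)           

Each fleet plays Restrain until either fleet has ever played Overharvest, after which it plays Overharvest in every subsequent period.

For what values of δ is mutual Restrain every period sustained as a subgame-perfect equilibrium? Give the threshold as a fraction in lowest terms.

13/42

Under grim trigger the critical discount factor is (T−C)/(T−P) with T = 62, C = 49, P = 20.
δ* = (62−49)/(62−20) = 13/42.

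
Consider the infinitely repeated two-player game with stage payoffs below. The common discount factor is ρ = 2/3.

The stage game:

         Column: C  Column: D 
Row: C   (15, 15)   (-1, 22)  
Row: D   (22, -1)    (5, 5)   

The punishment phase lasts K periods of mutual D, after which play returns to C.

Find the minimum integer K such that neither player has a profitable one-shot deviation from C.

2

No profitable deviation requires (15−5)(ρ+…+ρ^K) ≥ 22−15, i.e. ρ+…+ρ^K ≥ 7/10 ≈ 0.7000.
With ρ = 2/3, the partial sums are K=1: 0.6667, K=2: 1.1111.
K = 2 is the first length at which the sum reaches 0.7000.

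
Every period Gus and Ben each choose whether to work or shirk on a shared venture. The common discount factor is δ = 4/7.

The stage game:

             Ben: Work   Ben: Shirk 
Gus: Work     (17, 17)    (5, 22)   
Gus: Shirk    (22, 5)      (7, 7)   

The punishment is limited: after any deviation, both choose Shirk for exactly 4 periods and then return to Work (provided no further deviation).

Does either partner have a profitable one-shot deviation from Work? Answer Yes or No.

IC: δ+…+δ^4 ≥ (22−17)/(17−7) = 1/2.
At δ = 4/7: partial sum = 1.1912 ≥ 0.5000. Cooperation sustainable.

No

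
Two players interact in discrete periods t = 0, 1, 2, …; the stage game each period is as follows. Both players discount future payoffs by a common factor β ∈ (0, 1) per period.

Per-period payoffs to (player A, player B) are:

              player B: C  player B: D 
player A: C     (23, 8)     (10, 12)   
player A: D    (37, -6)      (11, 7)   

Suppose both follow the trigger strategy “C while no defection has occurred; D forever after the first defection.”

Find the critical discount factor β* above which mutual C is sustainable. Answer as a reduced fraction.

4/5

For player A: deviation gain 37−23 = 14, per-period punishment loss 23−11 = 12. IC gives β ≥ 14/26 = 7/13.
For player B: gain 4, loss 1 per period, so β ≥ 4/5.
The tighter constraint is player B's, so cooperation needs β ≥ 4/5.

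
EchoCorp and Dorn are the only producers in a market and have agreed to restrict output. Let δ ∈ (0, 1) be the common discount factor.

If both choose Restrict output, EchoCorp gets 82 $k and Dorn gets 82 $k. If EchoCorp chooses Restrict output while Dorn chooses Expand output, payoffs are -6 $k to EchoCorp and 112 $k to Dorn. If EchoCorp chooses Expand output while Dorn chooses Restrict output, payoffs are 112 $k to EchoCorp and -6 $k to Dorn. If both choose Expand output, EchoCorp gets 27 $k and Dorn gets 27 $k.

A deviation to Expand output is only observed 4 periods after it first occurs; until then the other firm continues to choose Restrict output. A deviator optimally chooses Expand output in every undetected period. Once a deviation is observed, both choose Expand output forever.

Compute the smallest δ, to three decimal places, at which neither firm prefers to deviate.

0.771

The best deviation is to choose Expand output for all 4 undetected periods, earning 112 each, then 27 forever once detected.
Deviation value: 112(1−δ^4)/(1−δ) + 27δ^4/(1−δ); cooperation value: 82/(1−δ).
IC: 82 ≥ 112(1−δ^4) + 27δ^4 = 112 − 85δ^4.
So δ^4 ≥ 30/85 = 6/17, giving δ ≥ (6/17)^(1/4) ≈ 0.771.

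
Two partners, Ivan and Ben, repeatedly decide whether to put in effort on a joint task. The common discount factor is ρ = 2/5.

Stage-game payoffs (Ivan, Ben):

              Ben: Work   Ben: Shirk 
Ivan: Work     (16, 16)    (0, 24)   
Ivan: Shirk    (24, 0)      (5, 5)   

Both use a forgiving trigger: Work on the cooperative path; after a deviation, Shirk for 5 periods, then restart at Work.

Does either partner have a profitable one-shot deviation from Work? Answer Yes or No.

Yes

A one-shot deviation gives 24 now, then 5 for 5 periods, then back to 16.
Gain from deviating: (24−16) today; loss: (16−5) in each of the next 5 periods.
No-deviation condition: (16−5)(ρ+…+ρ^5) ≥ 24−16, i.e. ρ+…+ρ^5 ≥ 8/11.
At ρ = 2/5: ρ+…+ρ^5 = 0.6598 < 0.7273.
So cooperation is not sustainable.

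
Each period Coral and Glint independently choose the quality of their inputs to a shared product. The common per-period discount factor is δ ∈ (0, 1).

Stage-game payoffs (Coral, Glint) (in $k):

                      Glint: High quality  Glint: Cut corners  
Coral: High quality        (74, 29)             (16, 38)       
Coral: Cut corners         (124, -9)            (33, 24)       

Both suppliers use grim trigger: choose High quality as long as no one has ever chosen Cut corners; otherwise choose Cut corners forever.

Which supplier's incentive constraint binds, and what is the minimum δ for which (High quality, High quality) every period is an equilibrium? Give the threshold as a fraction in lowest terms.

Coral: cooperation gives 74 each period; deviation gives 124 once then 33 forever.
  74/(1−δ) ≥ 124 + 33δ/(1−δ) ⇒ δ ≥ 50/91.
Glint: cooperation gives 29 each period; deviation gives 38 once then 24 forever.
  δ ≥ 9/14.
Both must hold, so the binding constraint is Glint's: δ ≥ 9/14.

Glint; δ ≥ 9/14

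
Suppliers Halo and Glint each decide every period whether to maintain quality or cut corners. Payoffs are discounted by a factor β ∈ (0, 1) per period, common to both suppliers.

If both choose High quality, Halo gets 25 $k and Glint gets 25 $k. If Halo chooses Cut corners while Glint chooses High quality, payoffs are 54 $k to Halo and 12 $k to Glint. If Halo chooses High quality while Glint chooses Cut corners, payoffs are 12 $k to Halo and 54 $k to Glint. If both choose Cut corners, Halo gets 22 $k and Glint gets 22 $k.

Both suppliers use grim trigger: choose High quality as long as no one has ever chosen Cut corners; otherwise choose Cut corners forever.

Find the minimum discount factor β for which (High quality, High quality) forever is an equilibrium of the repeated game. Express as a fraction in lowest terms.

29/32

Cooperation forever yields 25 each period: 25/(1−β).
Deviating yields 54 once, then 22 forever: 54 + 22β/(1−β).
No profitable deviation requires 25/(1−β) ≥ 54 + 22β/(1−β).
Multiplying by (1−β): 25 ≥ 54(1−β) + 22β = 54 − 32β.
So 32β ≥ 29, i.e. β ≥ 29/32.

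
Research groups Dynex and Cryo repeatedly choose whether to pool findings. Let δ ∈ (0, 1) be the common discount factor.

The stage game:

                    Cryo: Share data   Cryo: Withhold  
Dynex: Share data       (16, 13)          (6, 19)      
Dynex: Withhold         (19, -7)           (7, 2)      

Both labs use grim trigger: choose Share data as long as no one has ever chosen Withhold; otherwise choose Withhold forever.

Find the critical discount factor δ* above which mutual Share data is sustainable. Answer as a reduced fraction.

6/17

For Dynex: deviation gain 19−16 = 3, per-period punishment loss 16−7 = 9. IC gives δ ≥ 3/12 = 1/4.
For Cryo: gain 6, loss 11 per period, so δ ≥ 6/17.
The tighter constraint is Cryo's, so cooperation needs δ ≥ 6/17.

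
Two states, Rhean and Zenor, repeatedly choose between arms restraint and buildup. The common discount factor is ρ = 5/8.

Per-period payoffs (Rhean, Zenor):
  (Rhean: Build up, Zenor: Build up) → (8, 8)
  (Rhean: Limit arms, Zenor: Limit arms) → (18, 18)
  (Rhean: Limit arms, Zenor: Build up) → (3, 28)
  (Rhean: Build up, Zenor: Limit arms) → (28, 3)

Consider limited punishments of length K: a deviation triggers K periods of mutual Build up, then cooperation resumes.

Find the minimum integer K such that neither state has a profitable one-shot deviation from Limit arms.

2

Need Σ_{k=1}^{K} ρ^k ≥ (28−18)/(18−8) = 1.0000 at ρ = 5/8.
At K = 1 the sum is 0.6250 < 1.0000; at K = 2 it is 1.0156 ≥ 1.0000.
So the minimum punishment length is K = 2.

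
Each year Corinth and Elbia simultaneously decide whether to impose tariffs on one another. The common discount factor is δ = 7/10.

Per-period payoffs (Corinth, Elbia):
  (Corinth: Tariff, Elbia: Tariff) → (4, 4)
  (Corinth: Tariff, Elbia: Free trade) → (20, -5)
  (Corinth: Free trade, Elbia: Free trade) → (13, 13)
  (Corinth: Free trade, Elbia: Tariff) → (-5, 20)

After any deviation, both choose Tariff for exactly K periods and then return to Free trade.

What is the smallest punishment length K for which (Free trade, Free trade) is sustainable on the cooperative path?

IC: δ(1−δ^K)/(1−δ) ≥ (20−13)/(13−4) = 7/9.
With δ = 7/10: need 1 − δ^K ≥ 7/9·(1−7/10)/(7/10), i.e. δ^K ≤ 0.6667.
Since (7/10)^1 = 0.7000 and (7/10)^2 = 0.4900, the smallest such K is 2.

2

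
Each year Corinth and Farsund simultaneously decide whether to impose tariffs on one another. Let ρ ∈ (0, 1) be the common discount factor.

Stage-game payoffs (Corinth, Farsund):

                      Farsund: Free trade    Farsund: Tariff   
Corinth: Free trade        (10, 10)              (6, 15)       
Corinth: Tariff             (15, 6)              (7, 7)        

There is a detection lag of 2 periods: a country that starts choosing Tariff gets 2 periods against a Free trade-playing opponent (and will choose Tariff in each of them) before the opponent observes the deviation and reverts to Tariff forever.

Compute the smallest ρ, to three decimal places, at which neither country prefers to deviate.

0.791

Deviating for the 2 undetected periods gains 15−10 = 5 per period over cooperation, then loses 10−7 = 3 per period forever once punishment starts.
Gain: 5(1 + ρ + … + ρ^1); loss: 3·ρ^2/(1−ρ).
No profitable deviation ⇔ 5(1−ρ^2) ≤ 3·ρ^2, i.e. ρ^2 ≥ 5/(5+3) = 5/8.
Hence ρ ≥ (5/8)^(1/2) ≈ 0.791.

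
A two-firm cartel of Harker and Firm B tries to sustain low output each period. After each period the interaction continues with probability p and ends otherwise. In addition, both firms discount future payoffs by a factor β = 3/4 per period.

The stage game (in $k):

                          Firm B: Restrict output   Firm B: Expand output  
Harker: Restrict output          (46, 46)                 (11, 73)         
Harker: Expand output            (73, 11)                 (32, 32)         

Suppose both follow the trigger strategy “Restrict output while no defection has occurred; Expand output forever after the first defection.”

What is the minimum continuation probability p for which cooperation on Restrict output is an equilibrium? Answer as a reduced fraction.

Expected continuation weight on next period's payoff is β·p = 3/4·p, which plays the role of the discount factor.
Cooperation requires 3/4·p ≥ (73−46)/(73−32) = 27/41, hence p ≥ 36/41.

36/41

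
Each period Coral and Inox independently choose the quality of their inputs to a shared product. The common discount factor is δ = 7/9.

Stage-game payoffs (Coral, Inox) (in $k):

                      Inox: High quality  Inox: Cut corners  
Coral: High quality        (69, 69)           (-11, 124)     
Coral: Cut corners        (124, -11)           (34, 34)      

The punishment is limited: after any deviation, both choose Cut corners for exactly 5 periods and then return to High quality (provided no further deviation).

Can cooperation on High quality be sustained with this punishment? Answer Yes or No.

IC: δ+…+δ^5 ≥ (124−69)/(69−34) = 11/7.
At δ = 7/9: partial sum = 2.5038 ≥ 1.5714. Cooperation sustainable.

Yes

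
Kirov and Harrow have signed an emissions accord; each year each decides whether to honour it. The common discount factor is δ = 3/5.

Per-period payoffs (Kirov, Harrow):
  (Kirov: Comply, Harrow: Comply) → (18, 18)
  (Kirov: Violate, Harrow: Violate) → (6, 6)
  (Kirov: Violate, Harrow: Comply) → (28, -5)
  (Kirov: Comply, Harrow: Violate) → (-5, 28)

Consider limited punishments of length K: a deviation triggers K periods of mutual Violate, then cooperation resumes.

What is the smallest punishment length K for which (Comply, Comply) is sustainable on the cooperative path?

2

Need Σ_{k=1}^{K} δ^k ≥ (28−18)/(18−6) = 0.8333 at δ = 3/5.
At K = 1 the sum is 0.6000 < 0.8333; at K = 2 it is 0.9600 ≥ 0.8333.
So the minimum punishment length is K = 2.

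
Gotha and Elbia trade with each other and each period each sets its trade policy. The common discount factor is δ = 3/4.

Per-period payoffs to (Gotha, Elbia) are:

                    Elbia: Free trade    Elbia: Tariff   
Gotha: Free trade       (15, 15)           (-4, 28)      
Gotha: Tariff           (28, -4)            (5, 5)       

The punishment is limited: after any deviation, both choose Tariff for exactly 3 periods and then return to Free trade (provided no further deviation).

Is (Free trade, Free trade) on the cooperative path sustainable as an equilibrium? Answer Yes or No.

A one-shot deviation gives 28 now, then 5 for 3 periods, then back to 15.
Gain from deviating: (28−15) today; loss: (15−5) in each of the next 3 periods.
No-deviation condition: (15−5)(δ+…+δ^3) ≥ 28−15, i.e. δ+…+δ^3 ≥ 13/10.
At δ = 3/4: δ+…+δ^3 = 1.7344 ≥ 1.3000.
So cooperation is sustainable.

Yes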